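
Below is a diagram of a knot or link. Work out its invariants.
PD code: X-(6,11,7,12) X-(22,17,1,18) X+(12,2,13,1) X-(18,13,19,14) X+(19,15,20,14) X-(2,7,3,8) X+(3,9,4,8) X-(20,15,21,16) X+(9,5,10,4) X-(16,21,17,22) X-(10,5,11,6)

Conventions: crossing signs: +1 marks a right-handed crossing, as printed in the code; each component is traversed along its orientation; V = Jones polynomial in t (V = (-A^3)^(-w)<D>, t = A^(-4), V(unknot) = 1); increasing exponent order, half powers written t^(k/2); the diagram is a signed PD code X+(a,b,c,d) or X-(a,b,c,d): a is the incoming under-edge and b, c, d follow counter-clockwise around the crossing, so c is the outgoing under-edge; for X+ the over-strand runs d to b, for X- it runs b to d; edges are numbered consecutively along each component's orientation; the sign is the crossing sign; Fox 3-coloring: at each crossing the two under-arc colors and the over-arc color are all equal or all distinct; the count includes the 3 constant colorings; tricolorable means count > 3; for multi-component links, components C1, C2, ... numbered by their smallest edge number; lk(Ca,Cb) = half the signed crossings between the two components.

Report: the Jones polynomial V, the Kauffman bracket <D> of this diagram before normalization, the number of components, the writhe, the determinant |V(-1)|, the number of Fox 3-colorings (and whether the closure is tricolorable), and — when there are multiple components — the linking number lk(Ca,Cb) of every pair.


V = -t^-4 + t^-3 + t^-1
<D> = -A^-5 - A^3 + A^7 (w = -3)
1 component over 11 crossings, w = -3
9 Fox colorings among 3^11, |V(-1)| = 3: tricolorable
why: w = -3 shifts under R1 moves; the (-A^3)^(3) factor cancels that in V


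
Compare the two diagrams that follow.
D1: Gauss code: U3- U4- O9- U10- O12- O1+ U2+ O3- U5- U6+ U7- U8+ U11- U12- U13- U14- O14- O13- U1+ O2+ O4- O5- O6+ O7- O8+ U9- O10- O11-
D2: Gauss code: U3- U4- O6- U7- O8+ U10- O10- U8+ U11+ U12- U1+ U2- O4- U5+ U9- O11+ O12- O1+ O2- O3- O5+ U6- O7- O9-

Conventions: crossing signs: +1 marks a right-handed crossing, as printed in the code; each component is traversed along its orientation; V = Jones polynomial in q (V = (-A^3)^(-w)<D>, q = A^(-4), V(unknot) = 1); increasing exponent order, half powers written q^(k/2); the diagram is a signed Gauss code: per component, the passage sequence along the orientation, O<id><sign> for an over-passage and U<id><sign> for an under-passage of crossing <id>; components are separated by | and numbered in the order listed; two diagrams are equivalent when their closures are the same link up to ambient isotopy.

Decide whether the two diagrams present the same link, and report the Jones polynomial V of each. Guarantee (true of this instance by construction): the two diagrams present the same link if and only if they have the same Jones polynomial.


same link: yes
V(D1) = -q^-6 + q^-5 - q^-4 + 2q^-3 - q^-2 + q^-1  [14 crossings, <D> = A^-14 - A^-10 + 2A^-6 - A^-2 + A^2 - A^6, w = -6]
V(D2) = -q^-6 + q^-5 - q^-4 + 2q^-3 - q^-2 + q^-1  (w -4, c 12, <D> = A^-8 - A^-4 + 2 - A^4 + A^8 - A^12)
note: from 14 to 12 crossings by R-moves: one link, two diagrams


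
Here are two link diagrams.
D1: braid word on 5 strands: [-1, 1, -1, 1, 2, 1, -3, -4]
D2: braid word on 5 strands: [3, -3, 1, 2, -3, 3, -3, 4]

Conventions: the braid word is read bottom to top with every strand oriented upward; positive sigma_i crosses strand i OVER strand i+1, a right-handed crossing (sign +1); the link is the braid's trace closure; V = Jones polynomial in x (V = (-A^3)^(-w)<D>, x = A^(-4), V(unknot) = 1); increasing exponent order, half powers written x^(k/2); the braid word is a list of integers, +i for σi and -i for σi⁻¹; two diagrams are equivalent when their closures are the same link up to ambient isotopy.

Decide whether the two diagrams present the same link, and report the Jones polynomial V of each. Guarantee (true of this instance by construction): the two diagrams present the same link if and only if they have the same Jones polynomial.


equivalent: yes
V(D1) = 1  (w 0, c 8, <D> = 1)
D2 (bracket A^6; 8 crossings at w = +2): V = 1
why: Markov moves rewrite D1 (8 crossings) into D2 (8)


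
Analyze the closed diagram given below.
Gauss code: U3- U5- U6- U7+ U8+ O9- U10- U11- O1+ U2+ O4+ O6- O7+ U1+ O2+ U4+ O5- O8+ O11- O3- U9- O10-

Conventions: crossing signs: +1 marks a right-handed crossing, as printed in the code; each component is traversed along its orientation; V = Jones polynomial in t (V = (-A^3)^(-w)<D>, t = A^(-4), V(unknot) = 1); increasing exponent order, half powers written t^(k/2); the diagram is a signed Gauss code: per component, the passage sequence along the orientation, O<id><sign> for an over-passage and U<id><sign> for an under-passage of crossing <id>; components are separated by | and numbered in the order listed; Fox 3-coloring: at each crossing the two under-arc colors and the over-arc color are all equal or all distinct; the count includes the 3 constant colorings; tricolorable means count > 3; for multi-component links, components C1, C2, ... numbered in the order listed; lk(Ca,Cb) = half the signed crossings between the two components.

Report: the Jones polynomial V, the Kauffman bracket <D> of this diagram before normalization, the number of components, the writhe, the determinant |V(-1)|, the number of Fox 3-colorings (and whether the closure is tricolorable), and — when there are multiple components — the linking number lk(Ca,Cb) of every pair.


Jones polynomial: V(t) = -t^-3 + t^-2 - t^-1 + 3 - t + t^2 - t^3
<D> = A^-15 - A^-11 + A^-7 - 3A^-3 + A - A^5 + A^9; writhe -1
components 1, writhe -1 (11 crossings)
3-colorings: 27 of 3^11, det 9 — tricolorable
note: palindromic: swapping t for 1/t fixes V


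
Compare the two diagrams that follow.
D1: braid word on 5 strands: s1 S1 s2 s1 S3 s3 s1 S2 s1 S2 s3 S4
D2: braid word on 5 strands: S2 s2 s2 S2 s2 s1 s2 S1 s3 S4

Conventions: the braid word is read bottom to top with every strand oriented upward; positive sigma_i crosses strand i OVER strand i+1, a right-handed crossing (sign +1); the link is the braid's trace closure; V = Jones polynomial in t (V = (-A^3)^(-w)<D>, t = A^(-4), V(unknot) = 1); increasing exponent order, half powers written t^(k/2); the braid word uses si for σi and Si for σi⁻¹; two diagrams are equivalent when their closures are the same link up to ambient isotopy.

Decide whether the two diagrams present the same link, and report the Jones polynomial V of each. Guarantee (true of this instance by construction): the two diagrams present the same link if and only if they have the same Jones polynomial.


equivalent: no
V(D1) = t + t^3 - t^4  (w +2, c 12, <D> = -A^-10 + A^-6 + A^2)
V(D2) = 1  [10 crossings, <D> = A^6, w = +2]
key observation: 2 classes among 2 diagrams; unequal V(t) rules out equality


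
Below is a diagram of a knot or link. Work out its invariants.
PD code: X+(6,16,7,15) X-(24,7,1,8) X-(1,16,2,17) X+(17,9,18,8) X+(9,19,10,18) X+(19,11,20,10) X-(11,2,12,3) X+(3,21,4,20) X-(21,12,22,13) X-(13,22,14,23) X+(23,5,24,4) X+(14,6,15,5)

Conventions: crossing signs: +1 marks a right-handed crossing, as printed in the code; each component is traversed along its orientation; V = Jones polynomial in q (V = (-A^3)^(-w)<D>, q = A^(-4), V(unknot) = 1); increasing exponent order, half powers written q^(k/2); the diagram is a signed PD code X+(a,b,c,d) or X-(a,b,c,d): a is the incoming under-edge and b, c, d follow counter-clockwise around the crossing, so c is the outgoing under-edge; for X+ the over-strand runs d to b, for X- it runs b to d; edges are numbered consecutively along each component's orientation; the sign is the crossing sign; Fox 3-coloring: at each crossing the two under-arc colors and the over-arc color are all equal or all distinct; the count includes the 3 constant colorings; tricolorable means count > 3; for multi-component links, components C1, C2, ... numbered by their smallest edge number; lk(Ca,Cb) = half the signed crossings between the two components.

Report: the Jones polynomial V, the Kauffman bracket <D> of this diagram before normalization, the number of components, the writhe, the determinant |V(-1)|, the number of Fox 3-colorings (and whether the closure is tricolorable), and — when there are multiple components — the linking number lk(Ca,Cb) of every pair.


V = q^-3 - 2q^-2 + 3q^-1 - 4 + 6q - 6q^2 + 6q^3 - 5q^4 + 3q^5 - 2q^6 + q^7
<D> = A^-22 - 2A^-18 + 3A^-14 - 5A^-10 + 6A^-6 - 6A^-2 + 6A^2 - 4A^6 + 3A^10 - 2A^14 + A^18 (w = +2)
1 component over 12 crossings, w = +2
9 Fox colorings among 3^12, |V(-1)| = 39: tricolorable
why: V spans 10 powers of q: at least 10 crossings in any diagram


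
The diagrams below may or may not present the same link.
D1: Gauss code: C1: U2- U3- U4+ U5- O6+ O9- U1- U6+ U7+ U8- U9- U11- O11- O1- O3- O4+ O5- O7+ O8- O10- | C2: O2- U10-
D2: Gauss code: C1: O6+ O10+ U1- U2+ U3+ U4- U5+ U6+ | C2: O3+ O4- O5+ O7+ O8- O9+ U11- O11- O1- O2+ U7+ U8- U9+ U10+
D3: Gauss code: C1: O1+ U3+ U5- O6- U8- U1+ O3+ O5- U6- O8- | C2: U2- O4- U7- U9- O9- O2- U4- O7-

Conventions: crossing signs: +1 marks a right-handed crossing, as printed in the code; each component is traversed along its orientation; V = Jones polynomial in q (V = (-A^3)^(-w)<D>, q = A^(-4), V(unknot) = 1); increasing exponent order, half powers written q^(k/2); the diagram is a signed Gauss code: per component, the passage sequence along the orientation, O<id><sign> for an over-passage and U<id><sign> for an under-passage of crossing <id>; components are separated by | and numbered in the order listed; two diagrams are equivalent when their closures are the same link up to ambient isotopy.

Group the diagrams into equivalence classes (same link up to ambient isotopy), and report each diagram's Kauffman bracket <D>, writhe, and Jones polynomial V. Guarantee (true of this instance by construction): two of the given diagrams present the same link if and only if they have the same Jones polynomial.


classes: {D1} | {D2} | {D3}
V(D1) = -q^(-5/2) - q^(-1/2)  [11 crossings, <D> = A^-13 + A^-5, w = -5]
D2 (bracket A^-1 + A^7; 11 crossings at w = +3): V = -q^(1/2) - q^(5/2)
V(D3) = q^(-9/2) - q^(-5/2) - q^(-3/2) - q^(-1/2)  (w -5, c 9, <D> = A^-13 + A^-9 + A^-5 - A^3)
insight: comparing 3 Jones polynomials yields 3 groups


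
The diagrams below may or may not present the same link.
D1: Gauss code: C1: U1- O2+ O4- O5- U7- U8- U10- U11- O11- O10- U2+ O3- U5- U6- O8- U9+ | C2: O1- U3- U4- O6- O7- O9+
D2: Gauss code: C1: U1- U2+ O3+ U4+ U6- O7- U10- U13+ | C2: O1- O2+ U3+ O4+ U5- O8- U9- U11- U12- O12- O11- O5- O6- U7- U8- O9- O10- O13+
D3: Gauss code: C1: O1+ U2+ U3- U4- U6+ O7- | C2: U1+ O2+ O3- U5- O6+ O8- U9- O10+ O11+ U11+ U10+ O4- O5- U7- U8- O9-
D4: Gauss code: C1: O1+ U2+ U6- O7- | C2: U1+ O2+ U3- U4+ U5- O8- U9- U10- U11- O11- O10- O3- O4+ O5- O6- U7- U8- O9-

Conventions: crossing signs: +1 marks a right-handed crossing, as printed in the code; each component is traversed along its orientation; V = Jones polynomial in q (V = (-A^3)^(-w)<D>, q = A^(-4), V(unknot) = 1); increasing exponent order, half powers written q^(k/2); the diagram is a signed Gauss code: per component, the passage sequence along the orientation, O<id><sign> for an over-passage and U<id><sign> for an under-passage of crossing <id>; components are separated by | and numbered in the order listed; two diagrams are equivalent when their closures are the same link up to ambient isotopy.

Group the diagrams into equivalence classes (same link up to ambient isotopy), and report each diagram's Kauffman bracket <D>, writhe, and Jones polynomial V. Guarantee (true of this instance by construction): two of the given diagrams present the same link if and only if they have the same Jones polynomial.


grouping into links: {D1} | {D2, D3, D4}
V(D1) = -q^(-11/2) + q^(-9/2) - q^(-7/2) - q^(-3/2)  (w -7, c 11, <D> = A^-15 + A^-7 - A^-3 + A)
V(D2) = q^(-11/2) - q^(-9/2) + q^(-7/2) - 2q^(-5/2) + q^(-3/2) - 2q^(-1/2)  [13 crossings, <D> = 2A^-13 - A^-9 + 2A^-5 - A^-1 + A^3 - A^7, w = -5]
D3 (bracket 2A^-1 - A^3 + 2A^7 - A^11 + A^15 - A^19; 11 crossings at w = -1): V = q^(-11/2) - q^(-9/2) + q^(-7/2) - 2q^(-5/2) + q^(-3/2) - 2q^(-1/2)
V(D4) = q^(-11/2) - q^(-9/2) + q^(-7/2) - 2q^(-5/2) + q^(-3/2) - 2q^(-1/2)  (w -5, c 11, <D> = 2A^-13 - A^-9 + 2A^-5 - A^-1 + A^3 - A^7)
why: 2 classes among 4 diagrams; unequal V(q) rules out equality


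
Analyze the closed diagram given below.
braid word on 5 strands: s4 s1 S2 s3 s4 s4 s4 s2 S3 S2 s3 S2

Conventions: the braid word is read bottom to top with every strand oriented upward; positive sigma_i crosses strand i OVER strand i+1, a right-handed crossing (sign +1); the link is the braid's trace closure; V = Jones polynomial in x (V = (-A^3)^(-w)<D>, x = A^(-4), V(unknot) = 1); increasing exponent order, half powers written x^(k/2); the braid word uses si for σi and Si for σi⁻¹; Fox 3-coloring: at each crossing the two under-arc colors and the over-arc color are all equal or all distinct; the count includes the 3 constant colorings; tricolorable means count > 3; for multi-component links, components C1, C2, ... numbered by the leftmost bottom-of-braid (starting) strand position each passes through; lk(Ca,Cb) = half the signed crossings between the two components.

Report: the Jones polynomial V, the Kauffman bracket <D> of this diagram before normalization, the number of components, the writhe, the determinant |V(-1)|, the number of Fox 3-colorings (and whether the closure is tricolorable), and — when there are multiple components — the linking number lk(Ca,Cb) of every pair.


V = -x^-2 + 2x^-1 - 3 + 5x - 4x^2 + 5x^3 - 4x^4 + 2x^5 - x^6
<D> = -A^-12 + 2A^-8 - 4A^-4 + 5 - 4A^4 + 5A^8 - 3A^12 + 2A^16 - A^20 (w = +4)
1 component over 12 crossings, w = +4
9 Fox colorings among 3^12, |V(-1)| = 27: tricolorable
why: V spans 8 powers of x: at least 8 crossings in any diagram


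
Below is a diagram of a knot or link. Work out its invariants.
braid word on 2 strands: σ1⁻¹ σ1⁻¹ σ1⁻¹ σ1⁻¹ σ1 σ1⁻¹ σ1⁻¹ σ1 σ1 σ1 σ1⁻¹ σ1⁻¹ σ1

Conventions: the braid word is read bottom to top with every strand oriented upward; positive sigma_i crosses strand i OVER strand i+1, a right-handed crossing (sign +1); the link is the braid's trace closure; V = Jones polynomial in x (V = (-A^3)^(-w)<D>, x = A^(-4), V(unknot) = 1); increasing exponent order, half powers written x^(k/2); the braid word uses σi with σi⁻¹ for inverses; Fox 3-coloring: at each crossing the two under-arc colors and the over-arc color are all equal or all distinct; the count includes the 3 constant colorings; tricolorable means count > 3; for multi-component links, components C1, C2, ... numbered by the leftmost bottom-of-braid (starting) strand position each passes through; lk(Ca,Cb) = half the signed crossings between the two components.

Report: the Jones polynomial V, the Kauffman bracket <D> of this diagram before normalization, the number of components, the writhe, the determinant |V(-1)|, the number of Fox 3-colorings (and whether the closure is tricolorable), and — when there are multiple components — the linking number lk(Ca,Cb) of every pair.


V(x) = -x^-4 + x^-3 + x^-1
bracket: -A^-5 - A^3 + A^7, w = -3
1 component, writhe -3, over 13 crossings
det 3, colorings 9 of 3^13 — tricolorable
observation: w = -3 shifts under R1 moves; the (-A^3)^(3) factor cancels that in V


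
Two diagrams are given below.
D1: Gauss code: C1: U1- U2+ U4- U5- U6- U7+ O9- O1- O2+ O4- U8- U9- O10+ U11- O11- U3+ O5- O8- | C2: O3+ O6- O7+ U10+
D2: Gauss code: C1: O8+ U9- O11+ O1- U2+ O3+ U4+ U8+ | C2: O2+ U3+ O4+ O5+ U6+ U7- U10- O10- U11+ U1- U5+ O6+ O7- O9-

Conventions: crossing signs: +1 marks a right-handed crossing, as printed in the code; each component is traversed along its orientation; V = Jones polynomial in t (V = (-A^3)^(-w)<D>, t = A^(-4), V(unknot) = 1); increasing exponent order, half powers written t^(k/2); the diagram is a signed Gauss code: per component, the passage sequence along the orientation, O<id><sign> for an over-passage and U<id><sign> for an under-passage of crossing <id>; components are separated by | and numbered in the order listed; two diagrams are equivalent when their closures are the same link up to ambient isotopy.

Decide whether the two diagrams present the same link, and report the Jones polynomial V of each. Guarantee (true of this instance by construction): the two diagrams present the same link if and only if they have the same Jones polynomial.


same link: no
V(D1) = t^(-7/2) - t^(-5/2) + t^(-3/2) - 2t^(-1/2) - t^(3/2)  [11 crossings, <D> = A^-15 + 2A^-7 - A^-3 + A - A^5, w = -3]
V(D2) = -t^(1/2) - t^(5/2)  [11 crossings, <D> = A^-1 + A^7, w = +3]
insight: V(t) takes 2 values over 2 diagrams, fixing the grouping


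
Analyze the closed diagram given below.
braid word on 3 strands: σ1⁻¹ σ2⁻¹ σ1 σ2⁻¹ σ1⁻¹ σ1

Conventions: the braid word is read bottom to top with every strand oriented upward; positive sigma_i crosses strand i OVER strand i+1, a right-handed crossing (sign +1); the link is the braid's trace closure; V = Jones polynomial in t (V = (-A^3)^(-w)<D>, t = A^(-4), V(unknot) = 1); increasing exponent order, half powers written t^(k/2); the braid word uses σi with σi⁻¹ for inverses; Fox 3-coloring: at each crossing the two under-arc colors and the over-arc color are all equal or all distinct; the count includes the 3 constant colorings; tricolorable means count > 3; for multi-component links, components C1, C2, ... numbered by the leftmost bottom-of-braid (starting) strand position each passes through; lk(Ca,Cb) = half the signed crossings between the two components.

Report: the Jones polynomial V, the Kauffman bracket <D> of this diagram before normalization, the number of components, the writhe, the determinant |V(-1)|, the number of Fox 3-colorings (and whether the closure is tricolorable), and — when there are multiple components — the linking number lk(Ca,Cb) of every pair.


V = 1
<D> = A^-6 (w = -2)
1 component over 6 crossings, w = -2
3 Fox colorings among 3^6, |V(-1)| = 1: not tricolorable
why: the word shrinks to σ1⁻¹ σ2⁻¹ σ1 σ2⁻¹ after cancelling


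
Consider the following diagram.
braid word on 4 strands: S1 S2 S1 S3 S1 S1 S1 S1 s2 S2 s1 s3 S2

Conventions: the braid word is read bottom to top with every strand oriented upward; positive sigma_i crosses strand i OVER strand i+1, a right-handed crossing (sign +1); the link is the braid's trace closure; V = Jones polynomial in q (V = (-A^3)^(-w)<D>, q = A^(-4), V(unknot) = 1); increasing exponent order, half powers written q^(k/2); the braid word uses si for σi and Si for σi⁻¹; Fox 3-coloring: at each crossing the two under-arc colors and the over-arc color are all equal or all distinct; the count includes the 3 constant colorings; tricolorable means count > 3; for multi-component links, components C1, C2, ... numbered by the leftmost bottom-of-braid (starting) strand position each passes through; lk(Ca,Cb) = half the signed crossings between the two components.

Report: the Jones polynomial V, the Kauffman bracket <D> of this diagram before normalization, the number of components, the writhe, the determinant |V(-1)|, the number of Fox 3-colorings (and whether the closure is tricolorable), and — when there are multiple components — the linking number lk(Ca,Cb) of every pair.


V(q) = q^-9 + q^-4 + q^-3 + q^-2
bracket: -A^-13 - A^-9 - A^-5 - A^15, w = -7
3 components, writhe -7, over 13 crossings
lk(C1,C2) = -3
linking number lk(C1,C3) = 0
lk(C2,C3): 0
det 0, colorings 27 of 3^13 — tricolorable
observation: the word shrinks to σ1⁻¹ σ2⁻¹ σ1⁻¹ σ3⁻¹ σ1⁻¹ σ1⁻¹ σ1⁻¹ σ3 σ2⁻¹ after cancelling


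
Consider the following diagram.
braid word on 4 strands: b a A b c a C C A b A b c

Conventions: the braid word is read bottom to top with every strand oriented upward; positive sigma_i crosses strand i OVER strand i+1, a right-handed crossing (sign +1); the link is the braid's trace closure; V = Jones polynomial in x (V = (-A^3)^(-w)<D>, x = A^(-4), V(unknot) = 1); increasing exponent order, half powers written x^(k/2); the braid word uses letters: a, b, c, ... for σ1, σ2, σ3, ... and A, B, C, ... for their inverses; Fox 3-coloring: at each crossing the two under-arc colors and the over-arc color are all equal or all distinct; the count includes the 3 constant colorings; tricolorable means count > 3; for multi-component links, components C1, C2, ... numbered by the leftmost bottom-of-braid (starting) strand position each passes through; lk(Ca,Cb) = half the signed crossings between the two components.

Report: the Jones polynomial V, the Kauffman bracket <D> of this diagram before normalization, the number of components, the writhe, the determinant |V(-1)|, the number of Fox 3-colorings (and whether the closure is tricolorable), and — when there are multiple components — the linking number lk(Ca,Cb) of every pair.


Jones polynomial: V(x) = x + 2x^3 + x^5
<D> = -A^-11 - 2A^-3 - A^5; writhe +3
components 3, writhe +3 (13 crossings)
linking number lk(C1,C2) = +1
lk(C1,C3): 0
lk(C2,C3) = +1
3-colorings: 3 of 3^13, det 4 — not tricolorable
note: |V(-1)| = 4: so not tricolorable, since 3 does not divide 4


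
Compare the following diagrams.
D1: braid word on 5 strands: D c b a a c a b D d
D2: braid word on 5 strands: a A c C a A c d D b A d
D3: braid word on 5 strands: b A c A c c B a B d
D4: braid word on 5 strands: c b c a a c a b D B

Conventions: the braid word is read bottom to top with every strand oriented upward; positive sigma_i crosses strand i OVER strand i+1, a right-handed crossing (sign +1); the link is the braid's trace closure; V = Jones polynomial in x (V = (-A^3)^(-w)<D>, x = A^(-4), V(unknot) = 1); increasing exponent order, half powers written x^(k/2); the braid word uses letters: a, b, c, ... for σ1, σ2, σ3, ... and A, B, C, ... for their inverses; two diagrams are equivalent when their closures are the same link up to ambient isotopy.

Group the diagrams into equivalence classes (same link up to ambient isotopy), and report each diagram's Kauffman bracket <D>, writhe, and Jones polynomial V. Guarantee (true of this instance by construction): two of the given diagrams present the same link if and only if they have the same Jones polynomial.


classes: {D1, D4} | {D2} | {D3}
V(D1) = x^2 + 2x^4 - 2x^5 + x^6 - 2x^7 + x^8  [10 crossings, <D> = A^-14 - 2A^-10 + A^-6 - 2A^-2 + 2A^2 + A^10, w = +6]
V(D2) = 1  [12 crossings, <D> = A^6, w = +2]
V(D3) = x + x^3 - x^4  [10 crossings, <D> = -A^-10 + A^-6 + A^2, w = +2]
V(D4) = x^2 + 2x^4 - 2x^5 + x^6 - 2x^7 + x^8  [10 crossings, <D> = A^-14 - 2A^-10 + A^-6 - 2A^-2 + 2A^2 + A^10, w = +6]
note: 3 values of V(x) split the 4 diagrams


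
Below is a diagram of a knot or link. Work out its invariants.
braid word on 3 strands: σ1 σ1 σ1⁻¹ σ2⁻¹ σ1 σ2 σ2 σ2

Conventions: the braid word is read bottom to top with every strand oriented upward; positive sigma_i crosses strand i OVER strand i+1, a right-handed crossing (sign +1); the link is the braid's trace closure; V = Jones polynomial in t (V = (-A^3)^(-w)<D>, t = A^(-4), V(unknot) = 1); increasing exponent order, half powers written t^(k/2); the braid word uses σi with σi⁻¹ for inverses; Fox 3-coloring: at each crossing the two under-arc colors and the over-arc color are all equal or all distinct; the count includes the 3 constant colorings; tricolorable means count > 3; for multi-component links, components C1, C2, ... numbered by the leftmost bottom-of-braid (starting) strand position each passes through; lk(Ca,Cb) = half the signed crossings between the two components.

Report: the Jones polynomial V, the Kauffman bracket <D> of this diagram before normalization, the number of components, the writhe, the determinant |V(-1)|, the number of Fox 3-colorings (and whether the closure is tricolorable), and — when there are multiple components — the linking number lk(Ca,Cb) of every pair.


Jones polynomial: V(t) = t - t^2 + 2t^3 - t^4 + t^5 - t^6
<D> = -A^-12 + A^-8 - A^-4 + 2 - A^4 + A^8; writhe +4
components 1, writhe +4 (8 crossings)
3-colorings: 3 of 3^8, det 7 — not tricolorable
note: det 7 = |V(-1)|; not divisible by 3, so not tricolorable


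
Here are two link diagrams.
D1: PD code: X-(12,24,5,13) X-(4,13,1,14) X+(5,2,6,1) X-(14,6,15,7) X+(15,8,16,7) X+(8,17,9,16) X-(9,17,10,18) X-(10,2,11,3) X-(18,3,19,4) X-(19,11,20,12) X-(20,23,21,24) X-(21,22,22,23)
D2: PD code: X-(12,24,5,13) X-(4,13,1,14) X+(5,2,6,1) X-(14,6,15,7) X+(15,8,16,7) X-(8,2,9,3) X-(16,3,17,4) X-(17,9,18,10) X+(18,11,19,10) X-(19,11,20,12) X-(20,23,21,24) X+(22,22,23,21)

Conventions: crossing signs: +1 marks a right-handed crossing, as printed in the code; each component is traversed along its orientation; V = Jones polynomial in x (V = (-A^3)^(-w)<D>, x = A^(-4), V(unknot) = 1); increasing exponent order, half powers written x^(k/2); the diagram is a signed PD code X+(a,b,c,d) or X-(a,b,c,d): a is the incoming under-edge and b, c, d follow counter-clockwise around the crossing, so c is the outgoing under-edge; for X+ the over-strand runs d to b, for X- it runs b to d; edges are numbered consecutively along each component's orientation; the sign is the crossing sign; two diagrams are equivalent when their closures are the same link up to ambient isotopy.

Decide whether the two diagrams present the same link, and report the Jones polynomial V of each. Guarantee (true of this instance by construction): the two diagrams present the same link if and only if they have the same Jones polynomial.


equivalent: yes
V(D1) = x^-5 + 2x^-3 + x^-1  (w -6, c 12, <D> = A^-14 + 2A^-6 + A^2)
V(D2) = x^-5 + 2x^-3 + x^-1  (w -4, c 12, <D> = A^-8 + 2 + A^8)
why: all 2 diagrams share one V(x), hence one class


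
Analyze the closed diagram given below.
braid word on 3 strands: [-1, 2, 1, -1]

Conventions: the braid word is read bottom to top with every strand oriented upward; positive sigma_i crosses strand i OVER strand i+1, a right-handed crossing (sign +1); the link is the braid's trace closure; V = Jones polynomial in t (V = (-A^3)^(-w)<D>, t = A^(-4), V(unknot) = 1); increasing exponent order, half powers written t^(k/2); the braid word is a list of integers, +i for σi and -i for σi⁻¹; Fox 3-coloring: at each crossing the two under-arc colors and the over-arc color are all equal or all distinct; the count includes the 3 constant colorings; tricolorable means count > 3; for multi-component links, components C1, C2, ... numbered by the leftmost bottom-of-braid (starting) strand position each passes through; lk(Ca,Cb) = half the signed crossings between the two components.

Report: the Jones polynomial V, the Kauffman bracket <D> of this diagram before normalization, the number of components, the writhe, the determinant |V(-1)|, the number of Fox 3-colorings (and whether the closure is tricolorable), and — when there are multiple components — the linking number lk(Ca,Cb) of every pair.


Jones polynomial: V(t) = 1
<D> = 1; writhe 0
components 1, writhe 0 (4 crossings)
3-colorings: 3 of 3^4, det 1 — not tricolorable
note: free reduction leaves σ1⁻¹ σ2 of the original 4 letters


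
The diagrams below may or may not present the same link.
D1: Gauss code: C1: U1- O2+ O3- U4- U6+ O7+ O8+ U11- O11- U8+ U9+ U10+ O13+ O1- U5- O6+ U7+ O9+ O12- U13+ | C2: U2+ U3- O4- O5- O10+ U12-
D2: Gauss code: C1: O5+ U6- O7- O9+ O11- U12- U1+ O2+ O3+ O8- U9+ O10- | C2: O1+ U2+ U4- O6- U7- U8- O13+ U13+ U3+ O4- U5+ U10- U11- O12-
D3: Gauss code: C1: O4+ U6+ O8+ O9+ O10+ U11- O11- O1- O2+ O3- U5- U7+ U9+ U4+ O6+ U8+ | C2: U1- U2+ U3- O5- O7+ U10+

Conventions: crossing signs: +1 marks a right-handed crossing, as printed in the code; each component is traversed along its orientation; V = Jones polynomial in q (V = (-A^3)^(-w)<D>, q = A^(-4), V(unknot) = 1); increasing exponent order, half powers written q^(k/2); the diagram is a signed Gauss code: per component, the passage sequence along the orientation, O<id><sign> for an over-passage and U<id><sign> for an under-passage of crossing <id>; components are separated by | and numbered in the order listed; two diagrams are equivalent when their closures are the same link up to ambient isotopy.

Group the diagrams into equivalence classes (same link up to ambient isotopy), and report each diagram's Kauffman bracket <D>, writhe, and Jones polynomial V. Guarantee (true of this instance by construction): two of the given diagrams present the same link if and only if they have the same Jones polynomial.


grouping into links: {D1} | {D2} | {D3}
V(D1) = -q^(-3/2) - 2q^(1/2) + q^(3/2) - q^(5/2) + q^(7/2)  (w +1, c 13, <D> = -A^-11 + A^-7 - A^-3 + 2A + A^9)
D2 (bracket A^-1 + A^7; 13 crossings at w = -1): V = -q^(-5/2) - q^(-1/2)
V(D3) = -q^(1/2) - q^(3/2) - q^(5/2) + q^(9/2)  (w +3, c 11, <D> = -A^-9 + A^-1 + A^3 + A^7)
key observation: comparing 3 Jones polynomials yields 3 groups


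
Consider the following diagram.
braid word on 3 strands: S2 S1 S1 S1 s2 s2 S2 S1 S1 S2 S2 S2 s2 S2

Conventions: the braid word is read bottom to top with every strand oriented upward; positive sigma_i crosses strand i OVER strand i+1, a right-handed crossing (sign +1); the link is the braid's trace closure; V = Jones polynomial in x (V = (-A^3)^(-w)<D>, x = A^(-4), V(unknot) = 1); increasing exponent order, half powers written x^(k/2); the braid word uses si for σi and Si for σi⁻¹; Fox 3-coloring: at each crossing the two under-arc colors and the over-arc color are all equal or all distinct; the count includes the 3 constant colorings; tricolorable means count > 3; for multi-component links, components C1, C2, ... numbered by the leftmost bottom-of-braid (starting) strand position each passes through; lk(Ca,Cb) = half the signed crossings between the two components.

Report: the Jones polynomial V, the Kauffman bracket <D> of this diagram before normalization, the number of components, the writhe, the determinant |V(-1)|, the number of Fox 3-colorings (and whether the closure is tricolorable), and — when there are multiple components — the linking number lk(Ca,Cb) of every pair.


Jones polynomial: V(x) = -x^-12 + 3x^-11 - 5x^-10 + 6x^-9 - 7x^-8 + 6x^-7 - 5x^-6 + 4x^-5 - x^-4 + x^-3
<D> = A^-12 - A^-8 + 4A^-4 - 5 + 6A^4 - 7A^8 + 6A^12 - 5A^16 + 3A^20 - A^24; writhe -8
components 1, writhe -8 (14 crossings)
3-colorings: 9 of 3^14, det 39 — tricolorable
note: w = -8 shifts under R1 moves; the (-A^3)^(8) factor cancels that in V


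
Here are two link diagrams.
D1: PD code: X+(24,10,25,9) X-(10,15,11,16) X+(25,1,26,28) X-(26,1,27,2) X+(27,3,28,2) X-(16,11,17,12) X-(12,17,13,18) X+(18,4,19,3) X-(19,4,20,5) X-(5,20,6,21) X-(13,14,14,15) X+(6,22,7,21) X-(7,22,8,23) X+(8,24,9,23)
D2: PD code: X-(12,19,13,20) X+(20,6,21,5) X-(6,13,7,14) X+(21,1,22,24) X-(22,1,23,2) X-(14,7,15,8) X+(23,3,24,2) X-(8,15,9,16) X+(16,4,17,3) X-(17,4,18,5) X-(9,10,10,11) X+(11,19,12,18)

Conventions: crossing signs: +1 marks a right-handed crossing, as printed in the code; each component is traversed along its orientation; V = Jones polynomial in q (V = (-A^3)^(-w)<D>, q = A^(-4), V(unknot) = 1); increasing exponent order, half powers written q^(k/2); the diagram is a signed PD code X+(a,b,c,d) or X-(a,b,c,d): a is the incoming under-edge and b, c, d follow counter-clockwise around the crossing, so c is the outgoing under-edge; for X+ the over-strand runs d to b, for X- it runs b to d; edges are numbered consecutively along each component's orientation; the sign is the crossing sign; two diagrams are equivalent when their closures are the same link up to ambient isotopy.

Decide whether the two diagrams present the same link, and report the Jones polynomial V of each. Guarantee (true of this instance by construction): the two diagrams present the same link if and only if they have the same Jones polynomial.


equivalent: yes
V(D1) = -q^-4 + q^-3 + q^-1  (w -2, c 14, <D> = A^-2 + A^6 - A^10)
V(D2) = -q^-4 + q^-3 + q^-1  (w -2, c 12, <D> = A^-2 + A^6 - A^10)
why: all 2 diagrams share one V(q), hence one class


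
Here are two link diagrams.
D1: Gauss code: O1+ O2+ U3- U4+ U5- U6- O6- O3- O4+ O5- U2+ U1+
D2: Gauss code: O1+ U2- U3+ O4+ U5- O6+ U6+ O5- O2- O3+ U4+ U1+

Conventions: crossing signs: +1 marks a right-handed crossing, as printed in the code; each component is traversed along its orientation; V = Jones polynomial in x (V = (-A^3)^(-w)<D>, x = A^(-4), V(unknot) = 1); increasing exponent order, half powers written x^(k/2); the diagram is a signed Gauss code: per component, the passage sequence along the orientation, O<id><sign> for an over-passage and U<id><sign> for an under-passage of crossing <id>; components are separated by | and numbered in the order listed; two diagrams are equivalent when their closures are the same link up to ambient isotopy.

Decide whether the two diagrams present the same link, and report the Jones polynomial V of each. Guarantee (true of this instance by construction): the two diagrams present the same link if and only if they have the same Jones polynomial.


equivalent: yes
V(D1) = 1  (w 0, c 6, <D> = 1)
V(D2) = 1  (w +2, c 6, <D> = A^6)
why: from 6 to 6 crossings by R-moves: one link, two diagrams


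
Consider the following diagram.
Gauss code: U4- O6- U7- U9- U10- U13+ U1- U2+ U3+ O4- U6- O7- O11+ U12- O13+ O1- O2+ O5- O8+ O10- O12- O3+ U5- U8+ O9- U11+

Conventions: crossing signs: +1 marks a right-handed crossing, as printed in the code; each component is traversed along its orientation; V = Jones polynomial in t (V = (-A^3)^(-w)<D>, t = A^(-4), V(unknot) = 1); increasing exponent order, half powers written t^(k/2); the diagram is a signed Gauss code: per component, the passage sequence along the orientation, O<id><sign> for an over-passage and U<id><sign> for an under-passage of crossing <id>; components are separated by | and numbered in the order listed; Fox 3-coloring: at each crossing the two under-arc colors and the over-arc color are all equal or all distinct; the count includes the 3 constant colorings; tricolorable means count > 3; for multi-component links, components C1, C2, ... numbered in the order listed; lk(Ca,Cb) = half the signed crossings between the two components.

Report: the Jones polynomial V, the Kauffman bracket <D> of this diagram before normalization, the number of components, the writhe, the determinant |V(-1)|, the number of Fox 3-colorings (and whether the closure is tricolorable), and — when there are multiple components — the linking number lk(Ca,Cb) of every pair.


Jones polynomial: V(t) = -t^-4 + t^-3 + t^-1
<D> = -A^-5 - A^3 + A^7; writhe -3
components 1, writhe -3 (13 crossings)
3-colorings: 9 of 3^13, det 3 — tricolorable
note: |V(-1)| = 3: so tricolorable, since 3 divides 3


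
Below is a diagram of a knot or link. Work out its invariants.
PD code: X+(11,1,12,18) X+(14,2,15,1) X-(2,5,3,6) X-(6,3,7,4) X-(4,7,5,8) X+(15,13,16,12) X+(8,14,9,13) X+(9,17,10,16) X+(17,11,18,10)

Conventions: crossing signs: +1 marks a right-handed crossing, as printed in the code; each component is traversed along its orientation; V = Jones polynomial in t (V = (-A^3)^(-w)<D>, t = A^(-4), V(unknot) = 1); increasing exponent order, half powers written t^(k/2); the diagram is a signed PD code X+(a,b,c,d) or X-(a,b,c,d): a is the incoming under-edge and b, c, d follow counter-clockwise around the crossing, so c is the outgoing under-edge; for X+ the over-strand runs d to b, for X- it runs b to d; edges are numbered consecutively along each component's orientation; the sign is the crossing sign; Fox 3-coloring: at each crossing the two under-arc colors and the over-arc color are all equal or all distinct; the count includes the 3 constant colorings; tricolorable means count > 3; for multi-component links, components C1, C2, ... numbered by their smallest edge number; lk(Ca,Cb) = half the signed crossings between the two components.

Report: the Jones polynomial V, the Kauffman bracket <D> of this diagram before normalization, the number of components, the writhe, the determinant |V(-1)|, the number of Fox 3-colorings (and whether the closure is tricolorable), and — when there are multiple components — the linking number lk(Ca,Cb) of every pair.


V = -t^-2 + t^-1 - 1 + 3t - 2t^2 + 3t^3 - 2t^4 + t^5 - t^6
<D> = A^-15 - A^-11 + 2A^-7 - 3A^-3 + 2A - 3A^5 + A^9 - A^13 + A^17 (w = +3)
1 component over 9 crossings, w = +3
9 Fox colorings among 3^9, |V(-1)| = 15: tricolorable
why: the span of V is 8, forcing >= 8 crossings in any diagram


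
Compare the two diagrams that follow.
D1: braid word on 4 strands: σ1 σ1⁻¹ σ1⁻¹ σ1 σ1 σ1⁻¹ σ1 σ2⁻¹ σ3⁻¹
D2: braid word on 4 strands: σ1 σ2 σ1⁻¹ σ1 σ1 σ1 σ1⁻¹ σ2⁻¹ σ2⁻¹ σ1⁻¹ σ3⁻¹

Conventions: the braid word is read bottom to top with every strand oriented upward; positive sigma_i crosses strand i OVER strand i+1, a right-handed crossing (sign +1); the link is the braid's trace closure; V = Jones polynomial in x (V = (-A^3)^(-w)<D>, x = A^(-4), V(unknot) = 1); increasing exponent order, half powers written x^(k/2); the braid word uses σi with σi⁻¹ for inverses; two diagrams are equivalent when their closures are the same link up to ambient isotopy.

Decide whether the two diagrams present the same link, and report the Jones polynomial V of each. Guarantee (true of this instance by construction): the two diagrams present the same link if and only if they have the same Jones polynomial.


equivalent: yes
D1 (bracket -A^-3; 9 crossings at w = -1): V = 1
D2 (bracket -A^-3; 11 crossings at w = -1): V = 1
key observation: from 9 to 11 crossings by R-moves: one link, two diagrams


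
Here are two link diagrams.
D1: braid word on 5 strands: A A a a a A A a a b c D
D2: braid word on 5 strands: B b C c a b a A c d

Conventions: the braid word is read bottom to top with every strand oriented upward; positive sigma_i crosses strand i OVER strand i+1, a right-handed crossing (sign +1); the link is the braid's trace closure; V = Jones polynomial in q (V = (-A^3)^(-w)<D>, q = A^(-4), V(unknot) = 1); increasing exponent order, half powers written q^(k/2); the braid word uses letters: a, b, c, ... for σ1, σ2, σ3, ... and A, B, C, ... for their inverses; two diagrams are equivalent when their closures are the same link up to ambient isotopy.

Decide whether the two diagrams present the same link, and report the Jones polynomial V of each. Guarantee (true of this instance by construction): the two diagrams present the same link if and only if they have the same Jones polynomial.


equivalent: yes
D1 (bracket A^6; 12 crossings at w = +2): V = 1
V(D2) = 1  (w +4, c 10, <D> = A^12)
key observation: D2 (10 crossings) and D1 (12) are Markov-related braid presentations


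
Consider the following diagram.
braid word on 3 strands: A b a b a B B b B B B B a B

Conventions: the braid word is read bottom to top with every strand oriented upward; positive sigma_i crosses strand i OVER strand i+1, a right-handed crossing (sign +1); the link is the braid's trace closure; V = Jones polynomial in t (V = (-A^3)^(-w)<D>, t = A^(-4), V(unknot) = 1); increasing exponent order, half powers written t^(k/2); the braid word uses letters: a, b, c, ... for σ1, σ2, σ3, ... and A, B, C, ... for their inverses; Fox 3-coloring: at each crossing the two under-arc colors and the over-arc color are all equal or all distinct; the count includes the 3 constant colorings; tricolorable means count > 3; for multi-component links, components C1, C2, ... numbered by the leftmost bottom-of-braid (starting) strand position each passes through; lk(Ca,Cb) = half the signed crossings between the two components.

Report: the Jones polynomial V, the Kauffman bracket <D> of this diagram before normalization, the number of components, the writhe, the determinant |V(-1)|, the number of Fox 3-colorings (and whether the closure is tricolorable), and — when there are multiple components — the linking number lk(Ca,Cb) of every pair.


Jones polynomial: V(t) = -t^-6 + t^-5 - 2t^-4 + 3t^-3 - 2t^-2 + 3t^-1 - 1 + t - t^2
<D> = -A^-14 + A^-10 - A^-6 + 3A^-2 - 2A^2 + 3A^6 - 2A^10 + A^14 - A^18; writhe -2
components 1, writhe -2 (14 crossings)
3-colorings: 9 of 3^14, det 15 — tricolorable
note: |V(-1)| = 15: so tricolorable, since 3 divides 15
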